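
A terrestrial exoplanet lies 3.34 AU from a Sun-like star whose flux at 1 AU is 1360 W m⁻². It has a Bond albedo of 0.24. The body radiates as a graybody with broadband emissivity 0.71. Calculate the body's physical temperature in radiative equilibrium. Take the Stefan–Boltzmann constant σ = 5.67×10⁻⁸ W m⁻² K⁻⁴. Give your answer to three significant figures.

Flux at the orbit: S = 1360/(3.34)² = 121.9 W m⁻².
Averaging over the sphere, the absorbed flux is S(1−α)/4 = 23.16 W m⁻².
Equating to εσT⁴ with ε = 0.71: T = (23.16/0.71σ)^(1/4) = 154.9 K.

155 K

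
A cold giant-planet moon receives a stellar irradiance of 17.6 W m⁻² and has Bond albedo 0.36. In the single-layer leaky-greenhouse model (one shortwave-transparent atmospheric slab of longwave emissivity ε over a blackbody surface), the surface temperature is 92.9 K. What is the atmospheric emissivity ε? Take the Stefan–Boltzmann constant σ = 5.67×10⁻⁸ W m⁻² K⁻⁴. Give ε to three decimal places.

0.666

First, T_e = [17.60·(1−0.36)/(4σ)]^(1/4) = 83.95 K.
Inverting T_s⁴ = 2T_e⁴/(2−ε): (T_e/T_s)⁴ = 0.6668, so ε = 2(1 − 0.6668) = 0.6664.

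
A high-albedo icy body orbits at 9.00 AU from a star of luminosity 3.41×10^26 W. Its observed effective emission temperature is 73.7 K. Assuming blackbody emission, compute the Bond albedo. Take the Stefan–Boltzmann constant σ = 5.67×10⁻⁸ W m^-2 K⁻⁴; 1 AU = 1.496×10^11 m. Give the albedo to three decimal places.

d = 9.00 × 1.496×10^11 m = 1.346×10^12 m.
Flux at the orbit: S = L/(4πd²) = 3.41×10^26/(4π·(1.35×10^12)²) = 14.97 W m^-2.
From σT⁴ = S(1−α)/4 we invert for α: 1−α = 4σT⁴/S.
4σT⁴ = 4·5.67×10⁻⁸·(73.7)⁴ = 6.691 W m^-2.
Hence α = 1 − 6.691/14.97 = 0.5530.

0.553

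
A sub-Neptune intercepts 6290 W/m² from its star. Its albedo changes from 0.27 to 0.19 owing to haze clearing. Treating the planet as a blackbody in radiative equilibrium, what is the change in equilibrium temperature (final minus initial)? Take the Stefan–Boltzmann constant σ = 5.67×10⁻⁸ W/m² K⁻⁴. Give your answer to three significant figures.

With α = 0.27, T₁ = 377.2 K.
Final:   T₂ = [S(1−0.19)/(4σ)]^(1/4) = 387.1 K.
Change: 387.1 − 377.2 = 9.935 K.

9.94 K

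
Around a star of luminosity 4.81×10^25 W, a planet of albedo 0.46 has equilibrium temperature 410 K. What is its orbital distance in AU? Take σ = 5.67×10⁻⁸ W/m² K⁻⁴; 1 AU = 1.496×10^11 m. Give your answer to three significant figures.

0.120 AU

Required flux: S = 4σT⁴/(1−α) = 11870 W/m².
From L = 4πd²S, d = √(4.81×10^25/(4π·11870)) = 1.796×10^10 m = 0.1200 AU.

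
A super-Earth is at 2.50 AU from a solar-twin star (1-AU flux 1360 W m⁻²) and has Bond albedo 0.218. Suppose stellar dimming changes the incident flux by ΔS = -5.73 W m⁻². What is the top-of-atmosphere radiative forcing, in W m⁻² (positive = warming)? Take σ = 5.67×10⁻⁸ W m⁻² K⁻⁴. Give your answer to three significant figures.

Irradiance scales as 1/d², so S = 1360 W m⁻² × (1/2.50)² = 217.6 W m⁻².
Only a fraction (1−α) is absorbed and it's spread over 4πR², so ΔF = (1−α)ΔS/4 = -1.120 W m⁻².

-1.12 W m⁻²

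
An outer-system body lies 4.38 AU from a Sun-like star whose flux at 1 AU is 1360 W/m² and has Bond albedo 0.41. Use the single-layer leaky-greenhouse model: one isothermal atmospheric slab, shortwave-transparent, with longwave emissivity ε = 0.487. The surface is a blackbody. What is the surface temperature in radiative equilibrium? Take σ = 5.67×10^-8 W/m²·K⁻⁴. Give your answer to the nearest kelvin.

Flux at the orbit: S = 1360/(4.38)² = 70.89 W/m².
Effective emission temperature (TOA balance): σT_e⁴ = S(1−α)/4 = 10.46 W/m² → T_e = 116.5 K.
For a single slab of emissivity ε, T_s⁴ = 2T_e⁴/(2−ε); thus T_s = 116.5·(1.322)^(1/4) = 125.0 K.

125 kelvin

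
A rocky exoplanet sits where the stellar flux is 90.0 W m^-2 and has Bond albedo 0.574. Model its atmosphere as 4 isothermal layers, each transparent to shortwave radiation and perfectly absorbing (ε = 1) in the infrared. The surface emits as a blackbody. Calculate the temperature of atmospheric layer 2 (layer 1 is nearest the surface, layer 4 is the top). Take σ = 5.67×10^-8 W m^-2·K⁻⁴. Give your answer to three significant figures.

150 kelvin

The effective emission temperature is T_e = [S(1−α)/(4σ)]^¼ = 114.0 K.
In the N-layer model, layer k (counted from the surface) has T_k = (N+1−k)^(1/4)·T_e.
T_2 = (3)^(1/4)·114.0 = 150.1 K.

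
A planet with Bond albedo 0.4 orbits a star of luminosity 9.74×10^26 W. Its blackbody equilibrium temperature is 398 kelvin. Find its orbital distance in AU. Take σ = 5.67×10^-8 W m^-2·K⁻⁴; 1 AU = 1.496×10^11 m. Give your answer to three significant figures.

The flux needed for this T is 4σT⁴/(1−0.4) = 9485 W m^-2.
Then d = [L/(4πS)]^(1/2) = 9.040×10^10 m, i.e. 0.6043 AU.

0.604 AU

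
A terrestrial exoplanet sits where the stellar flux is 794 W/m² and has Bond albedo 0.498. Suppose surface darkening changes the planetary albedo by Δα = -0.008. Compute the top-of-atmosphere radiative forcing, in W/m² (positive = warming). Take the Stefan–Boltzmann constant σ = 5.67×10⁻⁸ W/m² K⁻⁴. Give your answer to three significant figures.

1.59 W/m²

ΔF = −(S/4)Δα = −(794.0/4)×(-0.008) = 1.588 W/m².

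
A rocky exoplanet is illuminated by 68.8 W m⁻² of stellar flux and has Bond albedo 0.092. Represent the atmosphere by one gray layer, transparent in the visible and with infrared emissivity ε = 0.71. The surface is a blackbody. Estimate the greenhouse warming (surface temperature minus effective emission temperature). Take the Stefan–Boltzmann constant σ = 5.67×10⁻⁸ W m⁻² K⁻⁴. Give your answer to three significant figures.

The planet radiates to space at T_e = [S(1−α)/(4σ)]^(1/4) = 128.8 K.
The surface balance (absorbed SW + ε·downward IR = σT_s⁴) with T_a⁴ = T_s⁴/2 reduces to T_s = T_e·[2/(2−ε)]^¼ = 143.8 K.
The atmosphere warms the surface by 14.93 K.

14.9 K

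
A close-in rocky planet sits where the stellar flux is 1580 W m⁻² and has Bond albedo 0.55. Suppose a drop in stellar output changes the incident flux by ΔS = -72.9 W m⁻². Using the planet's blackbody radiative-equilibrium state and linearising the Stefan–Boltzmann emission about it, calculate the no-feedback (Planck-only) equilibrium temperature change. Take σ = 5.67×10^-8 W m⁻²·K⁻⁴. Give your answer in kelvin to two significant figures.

Reference equilibrium: T_e = [S(1−α)/(4σ)]^(1/4) = 236.6 K.
Only a fraction (1−α) is absorbed and it's spread over 4πR², so ΔF = (1−α)ΔS/4 = -8.201 W m⁻².
Linearising σT⁴ gives d(σT⁴)/dT = 4σT_e³ = 3.005 W m⁻² per K.
Hence the no-feedback warming is ΔF/(4σT_e³) = -2.73 K.

-2.7 kelvin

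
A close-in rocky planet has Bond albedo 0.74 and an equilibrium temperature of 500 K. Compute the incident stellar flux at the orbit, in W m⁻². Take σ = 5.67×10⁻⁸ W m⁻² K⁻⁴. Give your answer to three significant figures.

54500 W m⁻²

From S(1−α)/4 = σT⁴: S = 4σT⁴/(1−α).
σT⁴ = 5.67×10⁻⁸·(500)⁴ = 3544 W m⁻².
S = 4·3544/0.26 = 54520 W m⁻².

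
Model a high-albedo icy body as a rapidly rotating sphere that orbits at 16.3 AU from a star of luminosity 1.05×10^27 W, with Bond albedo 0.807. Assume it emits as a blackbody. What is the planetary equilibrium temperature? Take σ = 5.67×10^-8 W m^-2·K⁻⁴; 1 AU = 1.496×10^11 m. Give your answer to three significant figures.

Orbital distance: d = 16.3 AU = 2.438×10^12 m.
S = L/(4πd²) = 14.05 W m^-2.
The planet absorbs (1−α)S over its disc πR² and re-emits over 4πR², so the mean absorbed flux is (1−0.807)·14.05/4 = 0.6780 W m^-2.
Set σT⁴ = 0.6780 → T = (0.6780/σ)^(1/4) = 58.80 K.

58.8 K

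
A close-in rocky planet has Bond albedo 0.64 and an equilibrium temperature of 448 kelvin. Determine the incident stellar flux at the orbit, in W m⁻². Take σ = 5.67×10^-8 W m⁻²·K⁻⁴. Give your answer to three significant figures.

25400 W m⁻²

Invert the energy balance for S: S = 4σT⁴/(1−α).
The emitted flux is σT⁴ = 2284 W m⁻².
S = 4·2284/0.36 = 25380 W m⁻².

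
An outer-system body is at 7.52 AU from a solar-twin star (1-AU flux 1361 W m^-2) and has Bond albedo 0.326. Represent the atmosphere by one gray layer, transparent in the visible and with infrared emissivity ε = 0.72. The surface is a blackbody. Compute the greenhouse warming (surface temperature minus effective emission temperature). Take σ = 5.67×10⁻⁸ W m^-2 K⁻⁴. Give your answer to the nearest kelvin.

Flux at the orbit: S = 1361/(7.52)² = 24.07 W m^-2.
At the top of the atmosphere, σT_e⁴ = S(1−α)/4 = 4.055 W m^-2, giving T_e = 91.96 K.
Surface balance with a leaky layer gives σT_s⁴ = σT_e⁴·2/(2−ε), so T_s = T_e·[2/(2−0.72)]^(1/4) = 102.8 K.
The atmosphere warms the surface by 10.85 K.

11 kelvin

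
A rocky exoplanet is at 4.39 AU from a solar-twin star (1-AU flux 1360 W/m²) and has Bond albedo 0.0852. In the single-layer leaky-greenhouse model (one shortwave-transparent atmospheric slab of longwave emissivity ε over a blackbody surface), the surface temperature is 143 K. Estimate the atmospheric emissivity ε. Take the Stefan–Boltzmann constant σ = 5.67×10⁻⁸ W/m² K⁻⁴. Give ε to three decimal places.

0.639

By the inverse-square law, S = 1360/4.39² = 70.57 W/m².
TOA balance gives T_e = 129.9 K.
Since (2−ε)/2 = (T_e/T_s)⁴ = 0.6807, ε = 0.6386.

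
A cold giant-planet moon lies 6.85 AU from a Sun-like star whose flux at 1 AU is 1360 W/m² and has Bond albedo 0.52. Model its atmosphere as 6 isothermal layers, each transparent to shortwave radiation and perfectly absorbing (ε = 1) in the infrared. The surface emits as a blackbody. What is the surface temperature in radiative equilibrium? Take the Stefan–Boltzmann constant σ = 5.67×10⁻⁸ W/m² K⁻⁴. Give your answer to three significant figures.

144 kelvin

By the inverse-square law, S = 1360/6.85² = 28.98 W/m².
Top-of-atmosphere balance: σT_e⁴ = S(1−α)/4 = 3.478 W/m² → T_e = 88.50 K.
Layer-by-layer balance gives σT_s⁴ = (N+1)σT_e⁴, so T_s = 7^¼·88.50 = 144.0 K.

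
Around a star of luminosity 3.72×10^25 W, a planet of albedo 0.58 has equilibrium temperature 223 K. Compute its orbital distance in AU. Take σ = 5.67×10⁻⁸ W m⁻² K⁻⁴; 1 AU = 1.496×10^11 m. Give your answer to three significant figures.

0.315 AU

Energy balance gives S = 4σT⁴/(1−α) = 1335 W m⁻².
S = L/(4πd²) → d = √(L/4πS) = √(3.72×10^25/(4π·1335)) = 4.708×10^10 m = 0.3147 AU.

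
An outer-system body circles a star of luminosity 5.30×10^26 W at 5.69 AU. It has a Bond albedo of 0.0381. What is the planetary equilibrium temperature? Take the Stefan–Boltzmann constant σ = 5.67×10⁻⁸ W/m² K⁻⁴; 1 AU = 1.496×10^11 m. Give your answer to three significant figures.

125 kelvin

Orbital distance: d = 5.69 AU = 8.512×10^11 m.
S = L/(4πd²) = 58.21 W/m².
Averaging over the sphere, the absorbed flux is S(1−α)/4 = 14.00 W/m².
Set σT⁴ = 14.00 → T = (14.00/σ)^(1/4) = 125.3 K.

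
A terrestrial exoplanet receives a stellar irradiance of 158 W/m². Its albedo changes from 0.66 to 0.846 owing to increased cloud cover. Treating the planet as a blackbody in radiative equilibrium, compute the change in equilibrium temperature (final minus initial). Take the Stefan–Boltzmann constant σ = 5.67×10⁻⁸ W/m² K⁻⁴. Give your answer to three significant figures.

-22.3 K

With α = 0.66, T₁ = 124.1 K.
With α = 0.846, T₂ = 101.8 K.
ΔT = T₂ − T₁ = -22.28 K.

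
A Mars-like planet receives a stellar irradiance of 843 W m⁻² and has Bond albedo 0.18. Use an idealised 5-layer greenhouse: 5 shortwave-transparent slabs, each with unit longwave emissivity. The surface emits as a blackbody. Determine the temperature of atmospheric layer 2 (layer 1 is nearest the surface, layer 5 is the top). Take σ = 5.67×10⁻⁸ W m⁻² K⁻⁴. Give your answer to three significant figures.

The effective emission temperature is T_e = [S(1−α)/(4σ)]^¼ = 235.0 K.
Each opaque layer satisfies 2T_j⁴ = T_{j−1}⁴ + T_{j+1}⁴, giving T_k⁴ = (N+1−k)T_e⁴.
T_2 = (4)^(1/4)·235.0 = 332.3 K.

332 K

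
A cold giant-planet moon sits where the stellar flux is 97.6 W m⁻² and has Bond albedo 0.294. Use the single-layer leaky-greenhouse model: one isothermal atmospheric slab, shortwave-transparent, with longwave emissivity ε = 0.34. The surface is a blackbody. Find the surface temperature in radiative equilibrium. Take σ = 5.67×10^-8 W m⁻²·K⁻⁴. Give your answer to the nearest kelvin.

At the top of the atmosphere, σT_e⁴ = S(1−α)/4 = 17.23 W m⁻², giving T_e = 132.0 K.
The surface balance (absorbed SW + ε·downward IR = σT_s⁴) with T_a⁴ = T_s⁴/2 reduces to T_s = T_e·[2/(2−ε)]^¼ = 138.3 K.

138 K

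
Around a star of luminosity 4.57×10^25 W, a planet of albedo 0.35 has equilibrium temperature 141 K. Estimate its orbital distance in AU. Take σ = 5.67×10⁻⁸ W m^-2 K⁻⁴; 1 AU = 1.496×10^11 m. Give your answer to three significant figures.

Energy balance gives S = 4σT⁴/(1−α) = 137.9 W m^-2.
S = L/(4πd²) → d = √(L/4πS) = √(4.57×10^25/(4π·137.9)) = 1.624×10^11 m = 1.085 AU.

1.09 AU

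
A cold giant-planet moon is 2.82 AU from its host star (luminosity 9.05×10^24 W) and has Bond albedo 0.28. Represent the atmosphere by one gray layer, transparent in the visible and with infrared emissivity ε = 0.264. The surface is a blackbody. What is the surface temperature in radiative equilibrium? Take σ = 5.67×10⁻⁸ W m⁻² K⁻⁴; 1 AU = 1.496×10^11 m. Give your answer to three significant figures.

d = 2.82 × 1.496×10^11 m = 4.219×10^11 m.
Flux at the orbit: S = L/(4πd²) = 9.05×10^24/(4π·(4.22×10^11)²) = 4.046 W m⁻².
The planet radiates to space at T_e = [S(1−α)/(4σ)]^(1/4) = 59.87 K.
Surface balance with a leaky layer gives σT_s⁴ = σT_e⁴·2/(2−ε), so T_s = T_e·[2/(2−0.264)]^(1/4) = 62.02 K.

62.0 K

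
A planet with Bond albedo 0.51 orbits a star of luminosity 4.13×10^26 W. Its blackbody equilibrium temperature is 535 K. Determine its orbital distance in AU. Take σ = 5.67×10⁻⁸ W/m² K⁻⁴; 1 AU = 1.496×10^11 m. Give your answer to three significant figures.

0.197 AU

The flux needed for this T is 4σT⁴/(1−0.51) = 37920 W/m².
From L = 4πd²S, d = √(4.13×10^26/(4π·37920)) = 2.944×10^10 m = 0.1968 AU.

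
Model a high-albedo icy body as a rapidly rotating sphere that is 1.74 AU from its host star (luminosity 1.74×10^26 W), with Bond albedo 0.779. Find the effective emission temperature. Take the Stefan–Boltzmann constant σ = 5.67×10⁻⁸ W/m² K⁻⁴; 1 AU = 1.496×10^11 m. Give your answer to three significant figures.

119 kelvin

d = 1.74 × 1.496×10^11 m = 2.603×10^11 m.
Flux at the orbit: S = L/(4πd²) = 1.74×10^26/(4π·(2.60×10^11)²) = 204.4 W/m².
The planet absorbs (1−α)S over its disc πR² and re-emits over 4πR², so the mean absorbed flux is (1−0.779)·204.4/4 = 11.29 W/m².
Balancing against σT⁴: T = (11.29/5.67×10⁻⁸)^(1/4) = 118.8 K.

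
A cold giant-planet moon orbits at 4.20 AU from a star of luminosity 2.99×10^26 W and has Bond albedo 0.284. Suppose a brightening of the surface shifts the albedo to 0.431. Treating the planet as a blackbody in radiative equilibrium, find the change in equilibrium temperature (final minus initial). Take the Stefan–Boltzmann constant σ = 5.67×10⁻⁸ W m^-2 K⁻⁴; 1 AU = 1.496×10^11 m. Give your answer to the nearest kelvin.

-7 K

d = 4.20 × 1.496×10^11 m = 6.283×10^11 m.
Spreading L over a sphere of radius d: S = 2.99×10^26/(4π·6.28×10^11²) = 60.27 W m^-2.
Initial: T₁ = [S(1−0.284)/(4σ)]^(1/4) = 117.4 K.
With α = 0.431, T₂ = 110.9 K.
Change: 110.9 − 117.4 = -6.557 K.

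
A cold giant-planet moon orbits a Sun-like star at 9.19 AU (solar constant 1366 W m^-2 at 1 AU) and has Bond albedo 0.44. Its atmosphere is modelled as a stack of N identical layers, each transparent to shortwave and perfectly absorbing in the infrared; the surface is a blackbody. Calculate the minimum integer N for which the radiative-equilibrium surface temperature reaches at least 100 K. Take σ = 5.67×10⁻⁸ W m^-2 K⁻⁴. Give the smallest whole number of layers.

2

Flux at the orbit: S = 1366/(9.19)² = 16.17 W m^-2.
Top-of-atmosphere balance: σT_e⁴ = S(1−α)/4 = 2.264 W m^-2 → T_e = 79.50 K.
T_s = (N+1)^(1/4)·T_e ≥ 100 K requires N+1 ≥ (T_s/T_e)⁴ = (100/79.50)⁴ = 2.504.
Rounding up, N = 2.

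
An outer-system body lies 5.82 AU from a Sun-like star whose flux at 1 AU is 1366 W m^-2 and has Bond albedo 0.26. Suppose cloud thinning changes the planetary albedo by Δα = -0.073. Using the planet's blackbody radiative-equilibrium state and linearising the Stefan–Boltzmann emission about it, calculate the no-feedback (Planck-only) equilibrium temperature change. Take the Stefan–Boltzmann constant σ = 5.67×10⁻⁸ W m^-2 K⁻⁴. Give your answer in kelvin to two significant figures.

Irradiance scales as 1/d², so S = 1366 W m^-2 × (1/5.82)² = 40.33 W m^-2.
Reference equilibrium: T_e = [S(1−α)/(4σ)]^(1/4) = 107.1 K.
ΔF = −(S/4)Δα = −(40.33/4)×(-0.073) = 0.7360 W m^-2.
Planck response: λ_P = 4σT_e³ = 4·5.67×10⁻⁸·(107.1)³ = 0.2786 W m^-2/K.
So ΔT₀ = 0.7360/0.2786 = 2.64 K.

2.6 kelvin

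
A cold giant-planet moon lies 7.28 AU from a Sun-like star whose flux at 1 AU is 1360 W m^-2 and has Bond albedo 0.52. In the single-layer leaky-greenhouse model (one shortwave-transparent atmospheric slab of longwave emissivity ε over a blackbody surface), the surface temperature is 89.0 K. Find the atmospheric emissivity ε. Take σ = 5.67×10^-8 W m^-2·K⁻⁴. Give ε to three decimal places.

0.269

Irradiance scales as 1/d², so S = 1360 W m^-2 × (1/7.28)² = 25.66 W m^-2.
First, T_e = [25.66·(1−0.52)/(4σ)]^(1/4) = 85.85 K.
Since (2−ε)/2 = (T_e/T_s)⁴ = 0.8656, ε = 0.2688.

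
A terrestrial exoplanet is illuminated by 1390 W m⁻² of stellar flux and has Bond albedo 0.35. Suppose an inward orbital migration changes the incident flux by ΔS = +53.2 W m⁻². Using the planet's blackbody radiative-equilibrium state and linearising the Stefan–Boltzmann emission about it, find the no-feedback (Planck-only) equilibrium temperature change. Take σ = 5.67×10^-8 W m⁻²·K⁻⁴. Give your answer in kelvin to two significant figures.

Unperturbed T_e = [1390·(1−0.35)/(4σ)]^¼ = 251.2 K.
TOA radiative forcing: ΔF = (1−α)ΔS/4 = 0.65·(+53.2)/4 = 8.645 W m⁻².
Linearising σT⁴ gives d(σT⁴)/dT = 4σT_e³ = 3.596 W m⁻² per K.
ΔT₀ = ΔF/λ_P = 8.645/3.596 = 2.40 K.

2.4 kelvin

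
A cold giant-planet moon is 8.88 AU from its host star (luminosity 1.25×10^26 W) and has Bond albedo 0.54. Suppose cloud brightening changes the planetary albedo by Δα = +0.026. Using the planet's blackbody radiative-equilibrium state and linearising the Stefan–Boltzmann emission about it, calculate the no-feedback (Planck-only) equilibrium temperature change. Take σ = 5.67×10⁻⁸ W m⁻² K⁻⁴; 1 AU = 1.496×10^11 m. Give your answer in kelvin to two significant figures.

-0.82 K

d = 8.88 × 1.496×10^11 m = 1.328×10^12 m.
Flux at the orbit: S = L/(4πd²) = 1.25×10^26/(4π·(1.33×10^12)²) = 5.637 W m⁻².
The baseline emission temperature is T_e = 58.15 K.
The change in absorbed flux is Δ[S(1−α)/4] = −SΔα/4 = -0.03664 W m⁻².
Planck response: λ_P = 4σT_e³ = 4·5.67×10⁻⁸·(58.15)³ = 0.04459 W m⁻²/K.
ΔT₀ = ΔF/λ_P = -0.03664/0.04459 = -0.822 K.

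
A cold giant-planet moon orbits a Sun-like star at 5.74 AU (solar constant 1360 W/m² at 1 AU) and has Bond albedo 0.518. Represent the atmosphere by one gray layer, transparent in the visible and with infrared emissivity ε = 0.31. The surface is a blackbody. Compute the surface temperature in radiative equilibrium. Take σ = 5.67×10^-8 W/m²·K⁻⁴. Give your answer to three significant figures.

Flux at the orbit: S = 1360/(5.74)² = 41.28 W/m².
At the top of the atmosphere, σT_e⁴ = S(1−α)/4 = 4.974 W/m², giving T_e = 96.78 K.
The surface balance (absorbed SW + ε·downward IR = σT_s⁴) with T_a⁴ = T_s⁴/2 reduces to T_s = T_e·[2/(2−ε)]^¼ = 100.9 K.

101 K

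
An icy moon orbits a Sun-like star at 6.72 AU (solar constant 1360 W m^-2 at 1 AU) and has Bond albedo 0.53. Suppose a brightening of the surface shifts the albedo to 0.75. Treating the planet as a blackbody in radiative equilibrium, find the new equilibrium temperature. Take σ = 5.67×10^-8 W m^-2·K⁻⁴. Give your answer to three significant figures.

Irradiance scales as 1/d², so S = 1360 W m^-2 × (1/6.72)² = 30.12 W m^-2.
With the new albedo, S(1−α₂)/4 = 1.882 W m^-2, so T₂ = 75.91 K.

75.9 kelvin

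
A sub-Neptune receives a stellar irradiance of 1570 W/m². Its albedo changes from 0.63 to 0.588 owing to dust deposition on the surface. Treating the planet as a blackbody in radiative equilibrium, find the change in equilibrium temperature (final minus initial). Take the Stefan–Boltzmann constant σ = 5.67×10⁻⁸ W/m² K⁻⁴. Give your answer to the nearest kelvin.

Initial: T₁ = [S(1−0.63)/(4σ)]^(1/4) = 225.0 K.
After:  T₂ = [1570·0.412/(4σ)]^(1/4) = 231.1 K.
ΔT = T₂ − T₁ = 6.129 K.

6 K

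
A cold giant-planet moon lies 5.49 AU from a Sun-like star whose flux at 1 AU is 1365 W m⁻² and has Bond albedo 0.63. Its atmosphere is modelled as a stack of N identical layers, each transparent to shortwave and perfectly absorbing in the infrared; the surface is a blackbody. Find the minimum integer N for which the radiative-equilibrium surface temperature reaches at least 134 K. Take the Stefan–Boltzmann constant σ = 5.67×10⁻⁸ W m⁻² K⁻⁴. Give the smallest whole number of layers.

4

Irradiance scales as 1/d², so S = 1365 W m⁻² × (1/5.49)² = 45.29 W m⁻².
OLR = S(1−α)/4 = 4.189 W m⁻²; the top layer radiates at T_e = 92.71 K.
Need (N+1)T_e⁴ ≥ T_s⁴, i.e. N+1 ≥ (134/92.71)⁴ = 4.364.
So N ≥ 3.364; the smallest integer is N = 4.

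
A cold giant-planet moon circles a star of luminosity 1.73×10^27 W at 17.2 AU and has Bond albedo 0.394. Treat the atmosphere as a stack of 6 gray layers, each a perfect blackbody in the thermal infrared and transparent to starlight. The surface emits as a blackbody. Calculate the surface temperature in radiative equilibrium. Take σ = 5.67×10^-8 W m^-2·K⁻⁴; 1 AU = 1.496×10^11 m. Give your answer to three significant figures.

d = 17.2 × 1.496×10^11 m = 2.573×10^12 m.
Spreading L over a sphere of radius d: S = 1.73×10^27/(4π·2.57×10^12²) = 20.79 W m^-2.
The effective emission temperature is T_e = [S(1−α)/(4σ)]^¼ = 86.33 K.
For an N-layer opaque stack, T_s⁴ = (N+1)T_e⁴, hence T_s = (7)^(1/4)×86.33 K = 140.4 K.

140 K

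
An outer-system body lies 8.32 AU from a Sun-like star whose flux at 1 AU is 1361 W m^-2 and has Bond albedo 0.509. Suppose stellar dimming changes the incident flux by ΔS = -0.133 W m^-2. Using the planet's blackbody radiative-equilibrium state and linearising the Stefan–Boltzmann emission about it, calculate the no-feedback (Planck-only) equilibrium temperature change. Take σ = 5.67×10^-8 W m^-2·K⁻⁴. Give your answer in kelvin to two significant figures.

Irradiance scales as 1/d², so S = 1361 W m^-2 × (1/8.32)² = 19.66 W m^-2.
Reference equilibrium: T_e = [S(1−α)/(4σ)]^(1/4) = 80.77 K.
Only a fraction (1−α) is absorbed and it's spread over 4πR², so ΔF = (1−α)ΔS/4 = -0.01633 W m^-2.
The Planck feedback parameter is 4σT_e³ = 0.1195 W m^-2/K.
So ΔT₀ = -0.01633/0.1195 = -0.137 K.

-0.14 kelvin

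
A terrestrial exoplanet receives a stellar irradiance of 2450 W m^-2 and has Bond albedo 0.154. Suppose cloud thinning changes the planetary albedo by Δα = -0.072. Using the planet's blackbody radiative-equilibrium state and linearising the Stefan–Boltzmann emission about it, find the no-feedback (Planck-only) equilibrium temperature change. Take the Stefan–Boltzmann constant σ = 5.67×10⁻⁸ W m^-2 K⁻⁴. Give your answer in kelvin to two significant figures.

6.6 K

Reference equilibrium: T_e = [S(1−α)/(4σ)]^(1/4) = 309.2 K.
TOA radiative forcing: ΔF = −S·Δα/4 = −2450·(-0.072)/4 = 44.10 W m^-2.
The Planck feedback parameter is 4σT_e³ = 6.704 W m^-2/K.
So ΔT₀ = 44.10/6.704 = 6.58 K.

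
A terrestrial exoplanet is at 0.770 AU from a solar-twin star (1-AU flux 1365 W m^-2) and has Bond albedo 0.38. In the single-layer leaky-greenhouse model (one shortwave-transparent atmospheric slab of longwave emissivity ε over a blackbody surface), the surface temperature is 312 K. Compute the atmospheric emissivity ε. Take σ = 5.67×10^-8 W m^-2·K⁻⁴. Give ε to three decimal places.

0.672

Irradiance scales as 1/d², so S = 1365 W m^-2 × (1/0.770)² = 2302 W m^-2.
Effective temperature: T_e = [S(1−α)/(4σ)]^(1/4) = 281.7 K.
T_s⁴ = T_e⁴·2/(2−ε) → ε = 2 − 2(T_e/T_s)⁴ = 2 − 2·(281.7/312)⁴ = 0.6717.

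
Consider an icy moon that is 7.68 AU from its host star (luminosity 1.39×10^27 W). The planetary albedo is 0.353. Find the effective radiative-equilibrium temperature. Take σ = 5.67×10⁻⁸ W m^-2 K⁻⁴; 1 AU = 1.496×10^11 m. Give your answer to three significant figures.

124 kelvin

Orbital distance: d = 7.68 AU = 1.149×10^12 m.
Spreading L over a sphere of radius d: S = 1.39×10^27/(4π·1.15×10^12²) = 83.80 W m^-2.
Averaging over the sphere, the absorbed flux is S(1−α)/4 = 13.55 W m^-2.
Set σT⁴ = 13.55 → T = (13.55/σ)^(1/4) = 124.3 K.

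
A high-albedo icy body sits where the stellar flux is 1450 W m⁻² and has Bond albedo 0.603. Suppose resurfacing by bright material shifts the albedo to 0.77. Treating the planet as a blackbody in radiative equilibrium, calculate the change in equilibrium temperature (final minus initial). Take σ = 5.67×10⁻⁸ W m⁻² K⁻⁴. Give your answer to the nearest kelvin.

With α = 0.603, T₁ = 224.5 K.
With α = 0.77, T₂ = 195.8 K.
ΔT = T₂ − T₁ = -28.63 K.

-29 K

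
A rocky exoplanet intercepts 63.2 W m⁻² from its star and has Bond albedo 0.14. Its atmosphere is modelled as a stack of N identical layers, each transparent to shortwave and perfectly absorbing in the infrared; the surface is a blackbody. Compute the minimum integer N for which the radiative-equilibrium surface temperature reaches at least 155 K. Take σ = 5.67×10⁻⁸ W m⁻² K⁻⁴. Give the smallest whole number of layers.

OLR = S(1−α)/4 = 13.59 W m⁻²; the top layer radiates at T_e = 124.4 K.
Since T_s⁴ = (N+1)T_e⁴, we need N ≥ (T_s/T_e)⁴ − 1 = 1.409.
The minimum whole number is N = 2.

2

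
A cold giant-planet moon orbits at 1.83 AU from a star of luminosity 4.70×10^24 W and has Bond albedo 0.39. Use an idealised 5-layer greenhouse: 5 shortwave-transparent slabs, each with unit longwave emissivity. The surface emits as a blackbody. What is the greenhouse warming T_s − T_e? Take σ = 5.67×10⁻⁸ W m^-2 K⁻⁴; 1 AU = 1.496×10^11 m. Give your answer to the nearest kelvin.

d = 1.83 × 1.496×10^11 m = 2.738×10^11 m.
Flux at the orbit: S = L/(4πd²) = 4.70×10^24/(4π·(2.74×10^11)²) = 4.990 W m^-2.
Top-of-atmosphere balance: σT_e⁴ = S(1−α)/4 = 0.7610 W m^-2 → T_e = 60.53 K.
T_s = (N+1)^(1/4)·T_e = 94.73 K.
So the greenhouse effect raises the surface by 94.73 − 60.53 = 34.20 K.

34 K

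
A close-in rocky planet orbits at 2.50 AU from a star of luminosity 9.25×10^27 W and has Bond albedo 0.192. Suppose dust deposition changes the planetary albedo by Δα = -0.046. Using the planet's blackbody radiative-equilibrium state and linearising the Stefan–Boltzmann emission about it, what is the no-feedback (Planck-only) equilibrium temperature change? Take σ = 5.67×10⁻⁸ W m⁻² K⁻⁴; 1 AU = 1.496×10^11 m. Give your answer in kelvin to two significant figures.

Orbital distance: d = 2.50 AU = 3.740×10^11 m.
Flux at the orbit: S = L/(4πd²) = 9.25×10^27/(4π·(3.74×10^11)²) = 5262 W m⁻².
Reference equilibrium: T_e = [S(1−α)/(4σ)]^(1/4) = 370.0 K.
ΔF = −(S/4)Δα = −(5262/4)×(-0.046) = 60.52 W m⁻².
The Planck feedback parameter is 4σT_e³ = 11.49 W m⁻²/K.
Hence the no-feedback warming is ΔF/(4σT_e³) = 5.27 K.

5.3 K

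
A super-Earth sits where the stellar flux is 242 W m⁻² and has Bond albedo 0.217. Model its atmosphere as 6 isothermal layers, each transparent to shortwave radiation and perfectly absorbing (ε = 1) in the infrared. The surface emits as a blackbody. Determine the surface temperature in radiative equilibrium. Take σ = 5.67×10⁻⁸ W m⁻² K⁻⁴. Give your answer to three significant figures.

The effective emission temperature is T_e = [S(1−α)/(4σ)]^¼ = 170.0 K.
Layer-by-layer balance gives σT_s⁴ = (N+1)σT_e⁴, so T_s = 7^¼·170.0 = 276.5 K.

277 K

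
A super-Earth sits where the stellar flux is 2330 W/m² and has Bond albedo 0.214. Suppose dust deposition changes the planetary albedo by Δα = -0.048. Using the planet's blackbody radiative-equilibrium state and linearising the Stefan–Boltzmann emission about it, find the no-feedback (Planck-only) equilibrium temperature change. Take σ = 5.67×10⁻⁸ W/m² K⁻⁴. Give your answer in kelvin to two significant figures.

4.6 K

The baseline emission temperature is T_e = 299.8 K.
ΔF = −(S/4)Δα = −(2330/4)×(-0.048) = 27.96 W/m².
Linearising σT⁴ gives d(σT⁴)/dT = 4σT_e³ = 6.109 W/m² per K.
ΔT₀ = ΔF/λ_P = 27.96/6.109 = 4.58 K.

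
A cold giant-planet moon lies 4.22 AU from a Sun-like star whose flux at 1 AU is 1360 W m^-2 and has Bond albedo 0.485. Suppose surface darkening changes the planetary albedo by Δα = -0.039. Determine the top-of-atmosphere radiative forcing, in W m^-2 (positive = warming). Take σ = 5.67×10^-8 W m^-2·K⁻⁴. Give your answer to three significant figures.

By the inverse-square law, S = 1360/4.22² = 76.37 W m^-2.
The change in absorbed flux is Δ[S(1−α)/4] = −SΔα/4 = 0.7446 W m^-2.

0.745 W m^-2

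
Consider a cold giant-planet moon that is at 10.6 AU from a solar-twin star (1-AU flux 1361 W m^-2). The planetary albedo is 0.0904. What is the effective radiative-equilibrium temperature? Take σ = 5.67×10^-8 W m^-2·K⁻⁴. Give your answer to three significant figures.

83.5 K

By the inverse-square law, S = 1361/10.6² = 12.11 W m^-2.
Absorbed flux (global mean): S(1−α)/4 = 12.11·0.91/4 = 2.754 W m^-2.
Balancing against σT⁴: T = (2.754/5.67×10⁻⁸)^(1/4) = 83.49 K.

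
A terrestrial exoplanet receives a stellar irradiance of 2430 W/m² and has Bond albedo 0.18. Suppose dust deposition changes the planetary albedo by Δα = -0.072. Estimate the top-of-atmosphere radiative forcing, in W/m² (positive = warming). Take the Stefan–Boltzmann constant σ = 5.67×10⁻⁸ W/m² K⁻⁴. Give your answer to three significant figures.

TOA radiative forcing: ΔF = −S·Δα/4 = −2430·(-0.072)/4 = 43.74 W/m².

43.7 W/m²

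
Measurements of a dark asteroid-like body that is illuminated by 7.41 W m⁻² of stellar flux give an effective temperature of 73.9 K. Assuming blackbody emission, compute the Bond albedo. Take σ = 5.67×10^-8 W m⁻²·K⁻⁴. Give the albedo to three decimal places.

0.087

Rearranging the radiative balance, α = 1 − 4σT⁴/S.
σT⁴ = 1.691 W m⁻², so 4σT⁴ = 6.764 W m⁻².
1−α = 6.764/7.410 = 0.9129, so α = 0.0871.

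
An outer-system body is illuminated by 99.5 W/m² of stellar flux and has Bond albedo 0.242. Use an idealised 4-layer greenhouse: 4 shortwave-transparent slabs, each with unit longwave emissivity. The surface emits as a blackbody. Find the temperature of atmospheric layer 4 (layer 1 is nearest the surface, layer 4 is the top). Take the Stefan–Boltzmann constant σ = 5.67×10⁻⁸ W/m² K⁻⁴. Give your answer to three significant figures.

135 kelvin

The effective emission temperature is T_e = [S(1−α)/(4σ)]^¼ = 135.0 K.
The net upward flux σT_e⁴ is constant between every pair of levels, so T_k⁴ = (N+1−k)T_e⁴.
With k = 4: T_4 = (4+1−4)^¼·135.0 K = 135.0 K.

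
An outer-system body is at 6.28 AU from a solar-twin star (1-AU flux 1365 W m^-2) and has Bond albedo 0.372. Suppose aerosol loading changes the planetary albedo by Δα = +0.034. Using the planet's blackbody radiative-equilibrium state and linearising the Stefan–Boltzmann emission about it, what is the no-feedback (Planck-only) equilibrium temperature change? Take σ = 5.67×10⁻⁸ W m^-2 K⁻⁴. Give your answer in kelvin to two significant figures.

-1.3 K

By the inverse-square law, S = 1365/6.28² = 34.61 W m^-2.
Reference equilibrium: T_e = [S(1−α)/(4σ)]^(1/4) = 98.94 K.
TOA radiative forcing: ΔF = −S·Δα/4 = −34.61·(+0.034)/4 = -0.2942 W m^-2.
Planck response: λ_P = 4σT_e³ = 4·5.67×10⁻⁸·(98.94)³ = 0.2197 W m^-2/K.
ΔT₀ = ΔF/λ_P = -0.2942/0.2197 = -1.34 K.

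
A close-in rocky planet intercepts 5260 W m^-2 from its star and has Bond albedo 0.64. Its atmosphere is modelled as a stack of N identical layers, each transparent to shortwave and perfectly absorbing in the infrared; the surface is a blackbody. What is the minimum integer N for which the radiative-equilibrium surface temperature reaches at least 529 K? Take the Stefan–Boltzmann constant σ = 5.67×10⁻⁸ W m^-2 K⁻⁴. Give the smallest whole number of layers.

9

The effective emission temperature is T_e = [S(1−α)/(4σ)]^¼ = 302.3 K.
Need (N+1)T_e⁴ ≥ T_s⁴, i.e. N+1 ≥ (529/302.3)⁴ = 9.379.
Rounding up, N = 9.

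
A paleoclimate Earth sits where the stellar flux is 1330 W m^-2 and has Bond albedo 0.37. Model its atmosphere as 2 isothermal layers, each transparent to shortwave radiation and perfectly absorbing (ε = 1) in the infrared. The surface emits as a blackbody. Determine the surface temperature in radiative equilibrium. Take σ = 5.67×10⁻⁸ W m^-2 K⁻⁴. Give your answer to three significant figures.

324 K

The effective emission temperature is T_e = [S(1−α)/(4σ)]^¼ = 246.5 K.
For an N-layer opaque stack, T_s⁴ = (N+1)T_e⁴, hence T_s = (3)^(1/4)×246.5 K = 324.5 K.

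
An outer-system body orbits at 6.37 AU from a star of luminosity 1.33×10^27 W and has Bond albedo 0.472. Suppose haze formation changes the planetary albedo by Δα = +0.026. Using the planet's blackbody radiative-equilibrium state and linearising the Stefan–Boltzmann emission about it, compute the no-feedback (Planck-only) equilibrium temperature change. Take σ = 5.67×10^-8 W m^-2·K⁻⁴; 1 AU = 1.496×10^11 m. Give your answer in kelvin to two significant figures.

-1.6 kelvin

Orbital distance: d = 6.37 AU = 9.530×10^11 m.
S = L/(4πd²) = 116.5 W m^-2.
The baseline emission temperature is T_e = 128.3 K.
TOA radiative forcing: ΔF = −S·Δα/4 = −116.5·(+0.026)/4 = -0.7576 W m^-2.
Planck response: λ_P = 4σT_e³ = 4·5.67×10⁻⁸·(128.3)³ = 0.4795 W m^-2/K.
ΔT₀ = ΔF/λ_P = -0.7576/0.4795 = -1.58 K.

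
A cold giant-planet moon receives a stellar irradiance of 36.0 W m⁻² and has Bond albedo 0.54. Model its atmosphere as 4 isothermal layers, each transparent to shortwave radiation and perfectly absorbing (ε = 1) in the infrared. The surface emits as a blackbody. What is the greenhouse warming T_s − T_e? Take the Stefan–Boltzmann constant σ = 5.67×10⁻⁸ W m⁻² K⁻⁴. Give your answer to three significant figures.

The effective emission temperature is T_e = [S(1−α)/(4σ)]^¼ = 92.44 K.
T_s = (N+1)^(1/4)·T_e = 138.2 K.
Warming: T_s − T_e = 45.79 K.

45.8 K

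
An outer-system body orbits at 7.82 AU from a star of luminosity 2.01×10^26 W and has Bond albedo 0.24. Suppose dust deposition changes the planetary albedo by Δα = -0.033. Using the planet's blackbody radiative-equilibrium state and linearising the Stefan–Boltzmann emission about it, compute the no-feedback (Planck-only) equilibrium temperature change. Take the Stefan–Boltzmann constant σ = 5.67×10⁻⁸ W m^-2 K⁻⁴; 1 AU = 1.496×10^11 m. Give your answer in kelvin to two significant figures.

0.86 K

d = 7.82 × 1.496×10^11 m = 1.170×10^12 m.
Spreading L over a sphere of radius d: S = 2.01×10^26/(4π·1.17×10^12²) = 11.69 W m^-2.
Reference equilibrium: T_e = [S(1−α)/(4σ)]^(1/4) = 79.11 K.
ΔF = −(S/4)Δα = −(11.69/4)×(-0.033) = 0.09642 W m^-2.
Planck response: λ_P = 4σT_e³ = 4·5.67×10⁻⁸·(79.11)³ = 0.1123 W m^-2/K.
Hence the no-feedback warming is ΔF/(4σT_e³) = 0.859 K.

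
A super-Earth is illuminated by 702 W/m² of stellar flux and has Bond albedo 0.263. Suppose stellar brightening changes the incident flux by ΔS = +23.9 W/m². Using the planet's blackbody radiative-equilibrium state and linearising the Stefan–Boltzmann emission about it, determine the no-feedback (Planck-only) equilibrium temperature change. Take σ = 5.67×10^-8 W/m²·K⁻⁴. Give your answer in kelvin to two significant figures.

The baseline emission temperature is T_e = 218.5 K.
Only a fraction (1−α) is absorbed and it's spread over 4πR², so ΔF = (1−α)ΔS/4 = 4.404 W/m².
The Planck feedback parameter is 4σT_e³ = 2.367 W/m²/K.
So ΔT₀ = 4.404/2.367 = 1.86 K.

1.9 K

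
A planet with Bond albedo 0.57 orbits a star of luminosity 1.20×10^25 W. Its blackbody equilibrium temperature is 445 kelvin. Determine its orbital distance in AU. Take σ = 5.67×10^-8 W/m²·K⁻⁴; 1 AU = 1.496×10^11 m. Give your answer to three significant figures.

0.0454 AU

Required flux: S = 4σT⁴/(1−α) = 20680 W/m².
S = L/(4πd²) → d = √(L/4πS) = √(1.20×10^25/(4π·20680)) = 6.795×10^9 m = 0.04542 AU.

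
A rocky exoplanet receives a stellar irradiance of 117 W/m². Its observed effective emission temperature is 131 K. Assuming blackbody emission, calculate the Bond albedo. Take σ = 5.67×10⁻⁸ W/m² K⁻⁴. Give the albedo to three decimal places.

Energy balance: S(1−α)/4 = σT⁴, so 1−α = 4σT⁴/S.
σT⁴ = 16.70 W/m², so 4σT⁴ = 66.79 W/m².
1−α = 66.79/117.0 = 0.5709, so α = 0.4291.

0.429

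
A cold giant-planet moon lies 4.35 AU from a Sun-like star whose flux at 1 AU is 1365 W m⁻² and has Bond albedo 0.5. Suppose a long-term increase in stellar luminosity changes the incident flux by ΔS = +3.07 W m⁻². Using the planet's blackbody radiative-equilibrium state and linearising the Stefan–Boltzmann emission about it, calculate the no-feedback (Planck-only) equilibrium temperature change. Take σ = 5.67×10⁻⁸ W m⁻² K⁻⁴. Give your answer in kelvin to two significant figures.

Flux at the orbit: S = 1365/(4.35)² = 72.14 W m⁻².
The baseline emission temperature is T_e = 112.3 K.
TOA radiative forcing: ΔF = (1−α)ΔS/4 = 0.5·(+3.07)/4 = 0.3837 W m⁻².
Planck response: λ_P = 4σT_e³ = 4·5.67×10⁻⁸·(112.3)³ = 0.3212 W m⁻²/K.
ΔT₀ = ΔF/λ_P = 0.3837/0.3212 = 1.19 K.

1.2 K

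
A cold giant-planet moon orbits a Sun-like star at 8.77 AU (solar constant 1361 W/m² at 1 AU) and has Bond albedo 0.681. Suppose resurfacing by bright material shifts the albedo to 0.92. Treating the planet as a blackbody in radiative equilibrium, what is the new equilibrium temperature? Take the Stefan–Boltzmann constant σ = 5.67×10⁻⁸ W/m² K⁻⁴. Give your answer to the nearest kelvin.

Irradiance scales as 1/d², so S = 1361 W/m² × (1/8.77)² = 17.70 W/m².
T₂ = [S(1−α₂)/(4σ)]^(1/4) = [17.70·0.08/(4σ)]^(1/4) = 49.98 K.

50 K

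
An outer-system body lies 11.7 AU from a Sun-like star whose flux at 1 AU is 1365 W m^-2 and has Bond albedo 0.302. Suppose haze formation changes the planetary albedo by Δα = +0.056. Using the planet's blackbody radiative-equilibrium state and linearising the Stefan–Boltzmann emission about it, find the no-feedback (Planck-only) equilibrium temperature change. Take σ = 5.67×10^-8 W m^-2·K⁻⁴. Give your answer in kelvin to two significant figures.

By the inverse-square law, S = 1365/11.7² = 9.972 W m^-2.
The baseline emission temperature is T_e = 74.43 K.
The change in absorbed flux is Δ[S(1−α)/4] = −SΔα/4 = -0.1396 W m^-2.
Planck response: λ_P = 4σT_e³ = 4·5.67×10⁻⁸·(74.43)³ = 0.09351 W m^-2/K.
So ΔT₀ = -0.1396/0.09351 = -1.49 K.

-1.5 K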